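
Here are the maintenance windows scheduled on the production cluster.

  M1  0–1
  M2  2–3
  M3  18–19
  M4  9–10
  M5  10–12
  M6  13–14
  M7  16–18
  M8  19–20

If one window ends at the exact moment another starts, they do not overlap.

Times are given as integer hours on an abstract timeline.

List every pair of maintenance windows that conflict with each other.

Sorted by start: M1, M2, M4, M5, M6, M7, M3, M8.
M2 starts after M1 ends, so nothing later overlaps M1 either.
M4 starts after M2 ends, so nothing later overlaps M2 either.
M5 starts exactly when M4 ends (back-to-back, no overlap), so nothing later overlaps M4 either.
M6 starts after M5 ends, so nothing later overlaps M5 either.
M7 starts after M6 ends, so nothing later overlaps M6 either.
M3 starts exactly when M7 ends (back-to-back, no overlap), so nothing later overlaps M7 either.
M8 starts exactly when M3 ends (back-to-back, no overlap).

none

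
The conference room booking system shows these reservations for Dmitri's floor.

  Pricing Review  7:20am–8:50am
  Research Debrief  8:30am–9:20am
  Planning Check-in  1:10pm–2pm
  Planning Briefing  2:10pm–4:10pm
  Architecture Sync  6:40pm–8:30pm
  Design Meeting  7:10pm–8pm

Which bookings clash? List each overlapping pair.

Architecture Sync & Design Meeting, Pricing Review & Research Debrief

Sorted by start: Pricing Review, Research Debrief, Planning Check-in, Planning Briefing, Architecture Sync, Design Meeting.
Research Debrief starts before Pricing Review ends → Pricing Review and Research Debrief overlap.
Planning Check-in starts after Pricing Review ends, so Pricing Review has no further overlaps.
Planning Check-in starts after Research Debrief ends, so Research Debrief has no further overlaps.
Planning Briefing starts after Planning Check-in ends, so Planning Check-in has no further overlaps.
Architecture Sync starts after Planning Briefing ends, so Planning Briefing has no further overlaps.
Design Meeting starts before Architecture Sync ends → Architecture Sync and Design Meeting overlap.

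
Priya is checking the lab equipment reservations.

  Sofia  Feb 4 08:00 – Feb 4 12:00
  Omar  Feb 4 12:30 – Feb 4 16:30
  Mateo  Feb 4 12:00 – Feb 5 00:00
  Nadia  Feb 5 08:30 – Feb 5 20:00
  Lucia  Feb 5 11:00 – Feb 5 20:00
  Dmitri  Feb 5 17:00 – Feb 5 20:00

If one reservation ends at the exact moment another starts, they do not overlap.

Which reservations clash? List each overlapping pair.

Dmitri & Lucia, Dmitri & Nadia, Lucia & Nadia, Mateo & Omar

Sorted by start: Sofia, Mateo, Omar, Nadia, Lucia, Dmitri.
Mateo starts exactly when Sofia ends (back-to-back, no overlap); Sofia is clear from here.
Omar starts before Mateo ends → Mateo and Omar overlap.
Nadia starts after Mateo ends; Mateo is clear from here.
Nadia starts after Omar ends; Omar is clear from here.
Lucia starts before Nadia ends → Nadia and Lucia overlap.
Dmitri starts before Nadia ends → Nadia and Dmitri overlap.
Dmitri starts before Lucia ends → Lucia and Dmitri overlap.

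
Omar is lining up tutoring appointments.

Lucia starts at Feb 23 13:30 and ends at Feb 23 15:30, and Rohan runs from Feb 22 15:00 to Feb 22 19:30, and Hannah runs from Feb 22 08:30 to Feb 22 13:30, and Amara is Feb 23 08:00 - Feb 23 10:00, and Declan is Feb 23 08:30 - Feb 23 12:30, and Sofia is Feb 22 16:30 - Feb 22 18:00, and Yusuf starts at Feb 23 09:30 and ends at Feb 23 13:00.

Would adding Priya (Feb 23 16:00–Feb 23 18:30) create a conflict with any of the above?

No — it doesn't clash with anything

Hannah: ends Feb 22 13:30 at or before Priya starts Feb 23 16:00 → clear.
Rohan: ends Feb 22 19:30 at or before Priya starts Feb 23 16:00 → clear.
Sofia: ends Feb 22 18:00 at or before Priya starts Feb 23 16:00 → clear.
Amara: ends Feb 23 10:00 at or before Priya starts Feb 23 16:00 → clear.
Declan: ends Feb 23 12:30 at or before Priya starts Feb 23 16:00 → clear.
Yusuf: ends Feb 23 13:00 at or before Priya starts Feb 23 16:00 → clear.
Lucia: ends Feb 23 15:30 at or before Priya starts Feb 23 16:00 → clear.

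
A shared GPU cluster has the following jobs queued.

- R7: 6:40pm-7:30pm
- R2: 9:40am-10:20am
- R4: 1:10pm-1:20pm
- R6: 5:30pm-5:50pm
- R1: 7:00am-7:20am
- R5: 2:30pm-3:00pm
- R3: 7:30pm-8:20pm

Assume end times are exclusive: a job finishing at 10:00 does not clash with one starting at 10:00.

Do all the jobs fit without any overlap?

Check each pair: they overlap iff neither finishes before the other starts.
Sorted by start: R1, R2, R4, R5, R6, R7, R3.
R2 starts after R1 ends, so R1 has no further overlaps.
R4 starts after R2 ends, so R2 has no further overlaps.
R5 starts after R4 ends, so R4 has no further overlaps.
R6 starts after R5 ends, so R5 has no further overlaps.
R7 starts after R6 ends, so R6 has no further overlaps.
R3 starts exactly when R7 ends (back-to-back, no overlap).
Every pair is clear; the schedule has no overlaps.

Yes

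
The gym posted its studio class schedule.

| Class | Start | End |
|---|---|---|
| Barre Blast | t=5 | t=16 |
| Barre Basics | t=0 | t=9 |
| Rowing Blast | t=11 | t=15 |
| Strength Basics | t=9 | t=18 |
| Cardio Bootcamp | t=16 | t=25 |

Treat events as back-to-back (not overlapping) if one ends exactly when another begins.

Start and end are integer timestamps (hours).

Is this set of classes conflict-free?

No

Sorted by start: Barre Basics, Barre Blast, Strength Basics, Rowing Blast, Cardio Bootcamp.
Barre Blast starts before Barre Basics ends → Barre Basics and Barre Blast overlap.
That's a conflict, so the schedule is not conflict-free.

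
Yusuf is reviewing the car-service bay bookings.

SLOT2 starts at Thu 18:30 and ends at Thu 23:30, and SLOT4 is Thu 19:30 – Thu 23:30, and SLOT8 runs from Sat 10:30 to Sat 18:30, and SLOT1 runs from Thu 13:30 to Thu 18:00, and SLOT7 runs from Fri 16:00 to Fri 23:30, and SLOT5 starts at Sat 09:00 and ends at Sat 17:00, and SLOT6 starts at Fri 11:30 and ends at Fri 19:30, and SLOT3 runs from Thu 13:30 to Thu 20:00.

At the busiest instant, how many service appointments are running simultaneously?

3

Sort all start/end points and keep a running count:
Thu 13:30 start SLOT1 → 1
Thu 13:30 start SLOT3 → 2
Thu 18:00 end SLOT1 → 1
Thu 18:30 start SLOT2 → 2
Thu 19:30 start SLOT4 → 3
Thu 20:00 end SLOT3 → 2
Thu 23:30 end SLOT2 → 1
Thu 23:30 end SLOT4 → 0
Fri 11:30 start SLOT6 → 1
Fri 16:00 start SLOT7 → 2
Fri 19:30 end SLOT6 → 1
Fri 23:30 end SLOT7 → 0
Sat 09:00 start SLOT5 → 1
Sat 10:30 start SLOT8 → 2
Sat 17:00 end SLOT5 → 1
Sat 18:30 end SLOT8 → 0
Peak is 3, at Thu 19:30 (SLOT2, SLOT3, SLOT4).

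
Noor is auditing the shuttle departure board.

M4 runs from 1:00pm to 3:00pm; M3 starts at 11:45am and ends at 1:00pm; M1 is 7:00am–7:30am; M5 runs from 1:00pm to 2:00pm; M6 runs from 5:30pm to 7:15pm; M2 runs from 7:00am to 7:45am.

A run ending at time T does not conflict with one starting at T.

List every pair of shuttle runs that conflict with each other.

Sorted by start: M1, M2, M3, M4, M5, M6.
M2 starts before M1 ends → M1 and M2 overlap.
M3 starts after M1 ends, so nothing later overlaps M1 either.
M3 starts after M2 ends, so nothing later overlaps M2 either.
M4 starts exactly when M3 ends (back-to-back, no overlap), so nothing later overlaps M3 either.
M5 starts before M4 ends → M4 and M5 overlap.
M6 starts after M4 ends.
M6 starts after M5 ends.

M1 & M2, M4 & M5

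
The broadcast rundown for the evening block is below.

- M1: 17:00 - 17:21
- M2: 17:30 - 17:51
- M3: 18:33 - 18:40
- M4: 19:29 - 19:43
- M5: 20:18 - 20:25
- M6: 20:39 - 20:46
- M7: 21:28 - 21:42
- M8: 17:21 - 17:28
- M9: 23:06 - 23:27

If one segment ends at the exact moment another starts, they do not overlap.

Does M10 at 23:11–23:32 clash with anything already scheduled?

Yes — it overlaps M9

M1: ends 17:21 at or before M10 starts 23:11 → clear.
M8: ends 17:28 at or before M10 starts 23:11 → clear.
M2: ends 17:51 at or before M10 starts 23:11 → clear.
M3: ends 18:40 at or before M10 starts 23:11 → clear.
M4: ends 19:43 at or before M10 starts 23:11 → clear.
M5: ends 20:25 at or before M10 starts 23:11 → clear.
M6: ends 20:46 at or before M10 starts 23:11 → clear.
M7: ends 21:42 at or before M10 starts 23:11 → clear.
M9: starts 23:06 before M10 ends 23:32, and ends 23:27 after M10 starts 23:11 → overlap.
M10 overlaps M9.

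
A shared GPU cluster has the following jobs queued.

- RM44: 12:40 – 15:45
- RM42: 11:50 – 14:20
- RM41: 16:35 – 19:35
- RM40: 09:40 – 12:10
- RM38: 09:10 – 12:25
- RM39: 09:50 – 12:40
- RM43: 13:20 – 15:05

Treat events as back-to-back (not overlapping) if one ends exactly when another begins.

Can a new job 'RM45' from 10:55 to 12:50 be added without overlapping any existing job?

RM38: starts 09:10 before RM45 ends 12:50, and ends 12:25 after RM45 starts 10:55 → overlap.
RM40: starts 09:40 before RM45 ends 12:50, and ends 12:10 after RM45 starts 10:55 → overlap.
RM39: starts 09:50 before RM45 ends 12:50, and ends 12:40 after RM45 starts 10:55 → overlap.
RM42: starts 11:50 before RM45 ends 12:50, and ends 14:20 after RM45 starts 10:55 → overlap.
RM44: starts 12:40 before RM45 ends 12:50, and ends 15:45 after RM45 starts 10:55 → overlap.
RM43: starts 13:20 at or after RM45 ends 12:50 → clear.
RM41: starts 16:35 at or after RM45 ends 12:50 → clear.
RM45 overlaps RM38, RM39, RM40, RM42, RM44.

No — it overlaps RM38, RM39, RM40, RM42, RM44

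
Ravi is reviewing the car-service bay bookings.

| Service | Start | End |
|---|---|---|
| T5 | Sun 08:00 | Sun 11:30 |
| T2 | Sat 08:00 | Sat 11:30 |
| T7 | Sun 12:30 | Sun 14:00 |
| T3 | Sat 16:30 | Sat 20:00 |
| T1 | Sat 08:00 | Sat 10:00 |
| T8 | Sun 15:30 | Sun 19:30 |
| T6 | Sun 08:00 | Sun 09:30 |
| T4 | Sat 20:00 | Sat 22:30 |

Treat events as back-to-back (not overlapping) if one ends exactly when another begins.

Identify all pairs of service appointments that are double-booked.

Check each pair: they overlap iff neither finishes before the other starts.
Sorted by start: T1, T2, T3, T4, T5, T6, T7, T8.
T2 starts before T1 ends → T1 and T2 overlap.
T3 starts after T1 ends, so nothing later overlaps T1 either.
T3 starts after T2 ends, so nothing later overlaps T2 either.
T4 starts exactly when T3 ends (back-to-back, no overlap), so nothing later overlaps T3 either.
T5 starts after T4 ends, so nothing later overlaps T4 either.
T6 starts before T5 ends → T5 and T6 overlap.
T7 starts after T5 ends, so nothing later overlaps T5 either.
T7 starts after T6 ends, so nothing later overlaps T6 either.
T8 starts after T7 ends.

T1 & T2, T5 & T6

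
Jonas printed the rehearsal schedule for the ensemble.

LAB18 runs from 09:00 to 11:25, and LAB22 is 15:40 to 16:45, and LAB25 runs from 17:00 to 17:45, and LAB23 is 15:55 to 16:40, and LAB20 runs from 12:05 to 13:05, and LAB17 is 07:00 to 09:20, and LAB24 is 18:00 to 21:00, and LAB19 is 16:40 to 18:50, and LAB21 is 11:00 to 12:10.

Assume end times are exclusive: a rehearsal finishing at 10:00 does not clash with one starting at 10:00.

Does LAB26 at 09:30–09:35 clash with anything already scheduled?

LAB17: ends 09:20 at or before LAB26 starts 09:30 → clear.
LAB18: starts 09:00 before LAB26 ends 09:35, and ends 11:25 after LAB26 starts 09:30 → overlap.
LAB21: starts 11:00 at or after LAB26 ends 09:35 → clear.
LAB20: starts 12:05 at or after LAB26 ends 09:35 → clear.
LAB22: starts 15:40 at or after LAB26 ends 09:35 → clear.
LAB23: starts 15:55 at or after LAB26 ends 09:35 → clear.
LAB19: starts 16:40 at or after LAB26 ends 09:35 → clear.
LAB25: starts 17:00 at or after LAB26 ends 09:35 → clear.
LAB24: starts 18:00 at or after LAB26 ends 09:35 → clear.
LAB26 overlaps LAB18.

Yes — it overlaps LAB18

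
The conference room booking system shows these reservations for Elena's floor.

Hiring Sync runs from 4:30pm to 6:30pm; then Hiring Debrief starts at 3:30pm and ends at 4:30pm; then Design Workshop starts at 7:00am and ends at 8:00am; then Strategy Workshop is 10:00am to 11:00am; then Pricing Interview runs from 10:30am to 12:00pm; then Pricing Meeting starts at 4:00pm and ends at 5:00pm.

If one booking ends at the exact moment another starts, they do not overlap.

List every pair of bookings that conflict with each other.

Sorted by start: Design Workshop, Strategy Workshop, Pricing Interview, Hiring Debrief, Pricing Meeting, Hiring Sync.
Strategy Workshop starts after Design Workshop ends, so Design Workshop has no further overlaps.
Pricing Interview starts before Strategy Workshop ends → Strategy Workshop and Pricing Interview overlap.
Hiring Debrief starts after Strategy Workshop ends, so Strategy Workshop has no further overlaps.
Hiring Debrief starts after Pricing Interview ends, so Pricing Interview has no further overlaps.
Pricing Meeting starts before Hiring Debrief ends → Hiring Debrief and Pricing Meeting overlap.
Hiring Sync starts exactly when Hiring Debrief ends (back-to-back, no overlap).
Hiring Sync starts before Pricing Meeting ends → Pricing Meeting and Hiring Sync overlap.

Hiring Debrief & Pricing Meeting, Hiring Sync & Pricing Meeting, Pricing Interview & Strategy Workshop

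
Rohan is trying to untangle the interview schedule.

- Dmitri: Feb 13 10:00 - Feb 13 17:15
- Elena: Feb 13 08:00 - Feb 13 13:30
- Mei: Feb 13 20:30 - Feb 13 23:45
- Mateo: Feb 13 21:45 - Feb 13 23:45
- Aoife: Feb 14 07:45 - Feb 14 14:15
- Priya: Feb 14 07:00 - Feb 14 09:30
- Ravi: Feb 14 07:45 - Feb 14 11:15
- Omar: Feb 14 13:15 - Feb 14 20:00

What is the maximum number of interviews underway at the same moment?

Sort all start/end points and keep a running count:
Feb 13 08:00 start Elena → 1
Feb 13 10:00 start Dmitri → 2
Feb 13 13:30 end Elena → 1
Feb 13 17:15 end Dmitri → 0
Feb 13 20:30 start Mei → 1
Feb 13 21:45 start Mateo → 2
Feb 13 23:45 end Mateo → 1
Feb 13 23:45 end Mei → 0
Feb 14 07:00 start Priya → 1
Feb 14 07:45 start Aoife → 2
Feb 14 07:45 start Ravi → 3
Feb 14 09:30 end Priya → 2
Feb 14 11:15 end Ravi → 1
Feb 14 13:15 start Omar → 2
Feb 14 14:15 end Aoife → 1
Feb 14 20:00 end Omar → 0
Peak is 3, at Feb 14 07:45 (Aoife, Priya, Ravi).

3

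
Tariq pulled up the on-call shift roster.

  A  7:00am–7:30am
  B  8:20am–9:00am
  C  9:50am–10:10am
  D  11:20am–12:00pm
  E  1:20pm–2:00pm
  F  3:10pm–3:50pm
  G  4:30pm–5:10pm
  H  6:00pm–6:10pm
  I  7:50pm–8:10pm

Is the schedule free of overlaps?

Yes

Sorted by start: A, B, C, D, E, F, G, H, I.
B starts after A ends, so nothing later overlaps A either.
C starts after B ends, so nothing later overlaps B either.
D starts after C ends, so nothing later overlaps C either.
E starts after D ends, so nothing later overlaps D either.
F starts after E ends, so nothing later overlaps E either.
G starts after F ends, so nothing later overlaps F either.
H starts after G ends, so nothing later overlaps G either.
I starts after H ends.
Every pair is clear; the schedule has no overlaps.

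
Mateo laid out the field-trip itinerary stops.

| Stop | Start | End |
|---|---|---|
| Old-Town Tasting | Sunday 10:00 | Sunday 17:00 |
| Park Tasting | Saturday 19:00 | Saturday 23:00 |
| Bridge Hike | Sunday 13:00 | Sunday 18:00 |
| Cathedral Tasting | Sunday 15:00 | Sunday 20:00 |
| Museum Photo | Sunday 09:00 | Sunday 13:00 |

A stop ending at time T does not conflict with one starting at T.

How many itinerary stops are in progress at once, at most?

Walk through starts and ends in time order (an end at T is processed before a start at T):
Saturday 19:00 start Park Tasting → 1
Saturday 23:00 end Park Tasting → 0
Sunday 09:00 start Museum Photo → 1
Sunday 10:00 start Old-Town Tasting → 2
Sunday 13:00 end Museum Photo → 1
Sunday 13:00 start Bridge Hike → 2
Sunday 15:00 start Cathedral Tasting → 3
Sunday 17:00 end Old-Town Tasting → 2
Sunday 18:00 end Bridge Hike → 1
Sunday 20:00 end Cathedral Tasting → 0
Peak is 3, at Sunday 15:00 (Bridge Hike, Cathedral Tasting, Old-Town Tasting).

3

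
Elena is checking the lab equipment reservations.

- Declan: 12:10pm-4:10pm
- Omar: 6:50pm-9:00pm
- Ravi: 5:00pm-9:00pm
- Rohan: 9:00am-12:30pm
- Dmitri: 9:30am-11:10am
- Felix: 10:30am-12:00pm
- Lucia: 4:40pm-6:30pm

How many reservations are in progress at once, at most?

3

Walk through starts and ends in time order (an end at T is processed before a start at T):
9:00am start Rohan → 1
9:30am start Dmitri → 2
10:30am start Felix → 3
11:10am end Dmitri → 2
12:00pm end Felix → 1
12:10pm start Declan → 2
12:30pm end Rohan → 1
4:10pm end Declan → 0
4:40pm start Lucia → 1
5:00pm start Ravi → 2
6:30pm end Lucia → 1
6:50pm start Omar → 2
9:00pm end Omar → 1
9:00pm end Ravi → 0
Peak is 3, at 10:30am (Dmitri, Felix, Rohan).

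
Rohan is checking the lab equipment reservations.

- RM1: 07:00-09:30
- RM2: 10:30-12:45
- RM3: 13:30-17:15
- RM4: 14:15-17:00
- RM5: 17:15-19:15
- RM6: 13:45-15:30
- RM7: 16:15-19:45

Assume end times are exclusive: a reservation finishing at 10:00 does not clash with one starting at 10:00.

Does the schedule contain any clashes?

Yes

Sorted by start: RM1, RM2, RM3, RM6, RM4, RM7, RM5.
RM2 starts after RM1 ends — done with RM1.
RM3 starts after RM2 ends — done with RM2.
RM6 starts before RM3 ends → RM3 and RM6 overlap.
That's a conflict, so the schedule is not conflict-free.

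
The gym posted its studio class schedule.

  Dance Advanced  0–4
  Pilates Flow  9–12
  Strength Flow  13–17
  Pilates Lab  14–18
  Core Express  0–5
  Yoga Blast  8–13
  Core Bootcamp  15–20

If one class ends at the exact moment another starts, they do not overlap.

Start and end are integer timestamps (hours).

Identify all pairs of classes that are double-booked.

Two intervals overlap when each starts before the other ends.
Sorted by start: Dance Advanced, Core Express, Yoga Blast, Pilates Flow, Strength Flow, Pilates Lab, Core Bootcamp.
Core Express starts before Dance Advanced ends → Dance Advanced and Core Express overlap.
Yoga Blast starts after Dance Advanced ends — done with Dance Advanced.
Yoga Blast starts after Core Express ends — done with Core Express.
Pilates Flow starts before Yoga Blast ends → Yoga Blast and Pilates Flow overlap.
Strength Flow starts exactly when Yoga Blast ends (back-to-back, no overlap) — done with Yoga Blast.
Strength Flow starts after Pilates Flow ends — done with Pilates Flow.
Pilates Lab starts before Strength Flow ends → Strength Flow and Pilates Lab overlap.
Core Bootcamp starts before Strength Flow ends → Strength Flow and Core Bootcamp overlap.
Core Bootcamp starts before Pilates Lab ends → Pilates Lab and Core Bootcamp overlap.

Core Bootcamp & Pilates Lab, Core Bootcamp & Strength Flow, Core Express & Dance Advanced, Pilates Flow & Yoga Blast, Pilates Lab & Strength Flow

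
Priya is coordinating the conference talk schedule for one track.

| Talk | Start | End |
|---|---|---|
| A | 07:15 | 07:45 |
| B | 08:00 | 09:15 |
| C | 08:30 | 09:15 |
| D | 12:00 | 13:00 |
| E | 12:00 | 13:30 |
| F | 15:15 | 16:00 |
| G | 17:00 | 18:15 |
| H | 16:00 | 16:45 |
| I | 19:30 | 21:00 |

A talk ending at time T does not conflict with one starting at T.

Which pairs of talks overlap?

B & C, D & E

Sorted by start: A, B, C, D, E, F, H, G, I.
B starts after A ends — done with A.
C starts before B ends → B and C overlap.
D starts after B ends — done with B.
D starts after C ends — done with C.
E starts before D ends → D and E overlap.
F starts after D ends — done with D.
F starts after E ends — done with E.
H starts exactly when F ends (back-to-back, no overlap) — done with F.
G starts after H ends — done with H.
I starts after G ends.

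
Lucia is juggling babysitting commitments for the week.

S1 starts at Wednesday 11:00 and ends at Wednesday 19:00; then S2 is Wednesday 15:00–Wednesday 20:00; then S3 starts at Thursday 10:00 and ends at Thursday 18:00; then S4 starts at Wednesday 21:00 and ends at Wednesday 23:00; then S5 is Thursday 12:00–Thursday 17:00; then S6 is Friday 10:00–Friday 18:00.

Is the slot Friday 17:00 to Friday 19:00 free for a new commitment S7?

No — it overlaps S6

S1: ends Wednesday 19:00 at or before S7 starts Friday 17:00 → clear.
S2: ends Wednesday 20:00 at or before S7 starts Friday 17:00 → clear.
S4: ends Wednesday 23:00 at or before S7 starts Friday 17:00 → clear.
S3: ends Thursday 18:00 at or before S7 starts Friday 17:00 → clear.
S5: ends Thursday 17:00 at or before S7 starts Friday 17:00 → clear.
S6: starts Friday 10:00 before S7 ends Friday 19:00, and ends Friday 18:00 after S7 starts Friday 17:00 → overlap.
S7 overlaps S6.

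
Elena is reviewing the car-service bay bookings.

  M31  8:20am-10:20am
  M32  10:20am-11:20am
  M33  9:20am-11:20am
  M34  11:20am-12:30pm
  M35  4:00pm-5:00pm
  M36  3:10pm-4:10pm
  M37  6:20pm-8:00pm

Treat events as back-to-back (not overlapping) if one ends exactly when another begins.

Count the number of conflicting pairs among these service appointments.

3

Check each pair: they overlap iff neither finishes before the other starts.
Sorted by start: M31, M33, M32, M34, M36, M35, M37.
M33 starts before M31 ends → M31 and M33 overlap.
M32 starts exactly when M31 ends (back-to-back, no overlap); M31 is clear from here.
M32 starts before M33 ends → M33 and M32 overlap.
M34 starts exactly when M33 ends (back-to-back, no overlap); M33 is clear from here.
M34 starts exactly when M32 ends (back-to-back, no overlap); M32 is clear from here.
M36 starts after M34 ends; M34 is clear from here.
M35 starts before M36 ends → M36 and M35 overlap.
M37 starts after M36 ends.
M37 starts after M35 ends.
Overlapping pairs: M31 & M33, M32 & M33, M35 & M36 — 3 in total.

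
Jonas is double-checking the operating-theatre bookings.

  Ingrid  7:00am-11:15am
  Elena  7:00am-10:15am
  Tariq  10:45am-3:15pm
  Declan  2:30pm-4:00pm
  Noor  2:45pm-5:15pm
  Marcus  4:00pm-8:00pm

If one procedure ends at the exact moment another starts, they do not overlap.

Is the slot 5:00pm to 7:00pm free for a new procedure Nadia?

No — it overlaps Marcus, Noor

Ingrid: ends 11:15am at or before Nadia starts 5:00pm → clear.
Elena: ends 10:15am at or before Nadia starts 5:00pm → clear.
Tariq: ends 3:15pm at or before Nadia starts 5:00pm → clear.
Declan: ends 4:00pm at or before Nadia starts 5:00pm → clear.
Noor: starts 2:45pm before Nadia ends 7:00pm, and ends 5:15pm after Nadia starts 5:00pm → overlap.
Marcus: starts 4:00pm before Nadia ends 7:00pm, and ends 8:00pm after Nadia starts 5:00pm → overlap.
Nadia overlaps Noor, Marcus.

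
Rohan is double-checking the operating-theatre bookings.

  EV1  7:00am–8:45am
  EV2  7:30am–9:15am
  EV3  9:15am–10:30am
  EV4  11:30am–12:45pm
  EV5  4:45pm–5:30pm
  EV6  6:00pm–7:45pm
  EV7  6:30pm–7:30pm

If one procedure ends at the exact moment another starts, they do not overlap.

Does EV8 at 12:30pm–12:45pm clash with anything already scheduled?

EV1: ends 8:45am at or before EV8 starts 12:30pm → clear.
EV2: ends 9:15am at or before EV8 starts 12:30pm → clear.
EV3: ends 10:30am at or before EV8 starts 12:30pm → clear.
EV4: starts 11:30am before EV8 ends 12:45pm, and ends 12:45pm after EV8 starts 12:30pm → overlap.
EV5: starts 4:45pm at or after EV8 ends 12:45pm → clear.
EV6: starts 6:00pm at or after EV8 ends 12:45pm → clear.
EV7: starts 6:30pm at or after EV8 ends 12:45pm → clear.
EV8 overlaps EV4.

Yes — it overlaps EV4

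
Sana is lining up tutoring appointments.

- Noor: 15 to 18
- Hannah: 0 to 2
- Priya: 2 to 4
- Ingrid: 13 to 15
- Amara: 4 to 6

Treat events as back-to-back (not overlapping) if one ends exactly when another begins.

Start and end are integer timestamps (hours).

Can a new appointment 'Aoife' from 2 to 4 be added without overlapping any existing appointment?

Hannah: ends 2 at or before Aoife starts 2 → clear.
Priya: starts 2 before Aoife ends 4, and ends 4 after Aoife starts 2 → overlap.
Amara: starts 4 at or after Aoife ends 4 → clear.
Ingrid: starts 13 at or after Aoife ends 4 → clear.
Noor: starts 15 at or after Aoife ends 4 → clear.
Aoife overlaps Priya.

No — it overlaps Priya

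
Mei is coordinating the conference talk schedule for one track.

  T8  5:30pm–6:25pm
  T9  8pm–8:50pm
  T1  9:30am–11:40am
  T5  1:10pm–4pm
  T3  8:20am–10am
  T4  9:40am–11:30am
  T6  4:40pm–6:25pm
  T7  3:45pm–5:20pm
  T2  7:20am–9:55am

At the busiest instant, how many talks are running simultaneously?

Sweep the timeline, counting +1 at each start and −1 at each end (ends before starts at a tie):
7:20am start T2 → 1
8:20am start T3 → 2
9:30am start T1 → 3
9:40am start T4 → 4
9:55am end T2 → 3
10am end T3 → 2
11:30am end T4 → 1
11:40am end T1 → 0
1:10pm start T5 → 1
3:45pm start T7 → 2
4pm end T5 → 1
4:40pm start T6 → 2
5:20pm end T7 → 1
5:30pm start T8 → 2
6:25pm end T6 → 1
6:25pm end T8 → 0
8pm start T9 → 1
8:50pm end T9 → 0
Peak is 4, at 9:40am (T1, T2, T3, T4).

4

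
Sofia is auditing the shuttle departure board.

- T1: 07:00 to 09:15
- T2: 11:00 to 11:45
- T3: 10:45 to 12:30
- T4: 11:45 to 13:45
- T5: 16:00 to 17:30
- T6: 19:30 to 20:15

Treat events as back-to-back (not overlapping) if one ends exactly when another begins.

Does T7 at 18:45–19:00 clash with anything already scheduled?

No — it doesn't clash with anything

T1: ends 09:15 at or before T7 starts 18:45 → clear.
T3: ends 12:30 at or before T7 starts 18:45 → clear.
T2: ends 11:45 at or before T7 starts 18:45 → clear.
T4: ends 13:45 at or before T7 starts 18:45 → clear.
T5: ends 17:30 at or before T7 starts 18:45 → clear.
T6: starts 19:30 at or after T7 ends 19:00 → clear.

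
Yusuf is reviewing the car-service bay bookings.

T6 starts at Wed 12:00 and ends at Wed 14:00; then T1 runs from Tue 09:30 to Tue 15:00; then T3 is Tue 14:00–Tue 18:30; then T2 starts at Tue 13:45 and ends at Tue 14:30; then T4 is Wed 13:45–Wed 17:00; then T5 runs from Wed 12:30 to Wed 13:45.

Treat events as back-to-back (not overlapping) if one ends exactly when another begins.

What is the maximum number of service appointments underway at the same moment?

Sweep the timeline, counting +1 at each start and −1 at each end (ends before starts at a tie):
Tue 09:30 start T1 → 1
Tue 13:45 start T2 → 2
Tue 14:00 start T3 → 3
Tue 14:30 end T2 → 2
Tue 15:00 end T1 → 1
Tue 18:30 end T3 → 0
Wed 12:00 start T6 → 1
Wed 12:30 start T5 → 2
Wed 13:45 end T5 → 1
Wed 13:45 start T4 → 2
Wed 14:00 end T6 → 1
Wed 17:00 end T4 → 0
Peak is 3, at Tue 14:00 (T1, T2, T3).

3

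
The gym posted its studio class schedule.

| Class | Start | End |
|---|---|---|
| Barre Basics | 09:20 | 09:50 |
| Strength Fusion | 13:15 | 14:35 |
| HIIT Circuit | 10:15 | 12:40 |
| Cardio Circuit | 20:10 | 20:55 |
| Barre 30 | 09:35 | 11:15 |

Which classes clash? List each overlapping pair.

Barre 30 & Barre Basics, Barre 30 & HIIT Circuit

Sorted by start: Barre Basics, Barre 30, HIIT Circuit, Strength Fusion, Cardio Circuit.
Barre 30 starts before Barre Basics ends → Barre Basics and Barre 30 overlap.
HIIT Circuit starts after Barre Basics ends, so nothing later overlaps Barre Basics either.
HIIT Circuit starts before Barre 30 ends → Barre 30 and HIIT Circuit overlap.
Strength Fusion starts after Barre 30 ends, so nothing later overlaps Barre 30 either.
Strength Fusion starts after HIIT Circuit ends, so nothing later overlaps HIIT Circuit either.
Cardio Circuit starts after Strength Fusion ends.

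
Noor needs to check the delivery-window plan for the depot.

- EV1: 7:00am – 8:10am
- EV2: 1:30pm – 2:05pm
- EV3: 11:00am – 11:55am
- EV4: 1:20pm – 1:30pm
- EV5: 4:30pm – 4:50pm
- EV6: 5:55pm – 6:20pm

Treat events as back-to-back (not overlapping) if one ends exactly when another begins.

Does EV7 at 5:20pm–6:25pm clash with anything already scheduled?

EV1: ends 8:10am at or before EV7 starts 5:20pm → clear.
EV3: ends 11:55am at or before EV7 starts 5:20pm → clear.
EV4: ends 1:30pm at or before EV7 starts 5:20pm → clear.
EV2: ends 2:05pm at or before EV7 starts 5:20pm → clear.
EV5: ends 4:50pm at or before EV7 starts 5:20pm → clear.
EV6: starts 5:55pm before EV7 ends 6:25pm, and ends 6:20pm after EV7 starts 5:20pm → overlap.
EV7 overlaps EV6.

Yes — it overlaps EV6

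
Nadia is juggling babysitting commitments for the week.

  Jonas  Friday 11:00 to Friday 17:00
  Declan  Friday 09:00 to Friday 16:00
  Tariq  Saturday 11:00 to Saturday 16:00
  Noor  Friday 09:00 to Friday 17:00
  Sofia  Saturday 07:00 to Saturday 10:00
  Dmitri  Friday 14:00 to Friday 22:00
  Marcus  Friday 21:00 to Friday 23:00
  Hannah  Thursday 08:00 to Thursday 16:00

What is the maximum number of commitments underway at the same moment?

Sort all start/end points and keep a running count:
Thursday 08:00 start Hannah → 1
Thursday 16:00 end Hannah → 0
Friday 09:00 start Declan → 1
Friday 09:00 start Noor → 2
Friday 11:00 start Jonas → 3
Friday 14:00 start Dmitri → 4
Friday 16:00 end Declan → 3
Friday 17:00 end Jonas → 2
Friday 17:00 end Noor → 1
Friday 21:00 start Marcus → 2
Friday 22:00 end Dmitri → 1
Friday 23:00 end Marcus → 0
Saturday 07:00 start Sofia → 1
Saturday 10:00 end Sofia → 0
Saturday 11:00 start Tariq → 1
Saturday 16:00 end Tariq → 0
Peak is 4, at Friday 14:00 (Declan, Dmitri, Jonas, Noor).

4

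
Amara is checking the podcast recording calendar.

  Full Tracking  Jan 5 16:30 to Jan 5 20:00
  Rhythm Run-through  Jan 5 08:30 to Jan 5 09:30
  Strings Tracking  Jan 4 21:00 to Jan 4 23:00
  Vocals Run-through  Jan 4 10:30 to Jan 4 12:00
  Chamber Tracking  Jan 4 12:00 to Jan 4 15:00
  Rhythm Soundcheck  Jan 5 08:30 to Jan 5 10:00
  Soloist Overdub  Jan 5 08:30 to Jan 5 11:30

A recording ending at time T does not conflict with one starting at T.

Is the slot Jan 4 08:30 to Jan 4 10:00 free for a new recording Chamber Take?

Yes — the slot is free

Vocals Run-through: starts Jan 4 10:30 at or after Chamber Take ends Jan 4 10:00 → clear.
Chamber Tracking: starts Jan 4 12:00 at or after Chamber Take ends Jan 4 10:00 → clear.
Strings Tracking: starts Jan 4 21:00 at or after Chamber Take ends Jan 4 10:00 → clear.
Rhythm Run-through: starts Jan 5 08:30 at or after Chamber Take ends Jan 4 10:00 → clear.
Soloist Overdub: starts Jan 5 08:30 at or after Chamber Take ends Jan 4 10:00 → clear.
Rhythm Soundcheck: starts Jan 5 08:30 at or after Chamber Take ends Jan 4 10:00 → clear.
Full Tracking: starts Jan 5 16:30 at or after Chamber Take ends Jan 4 10:00 → clear.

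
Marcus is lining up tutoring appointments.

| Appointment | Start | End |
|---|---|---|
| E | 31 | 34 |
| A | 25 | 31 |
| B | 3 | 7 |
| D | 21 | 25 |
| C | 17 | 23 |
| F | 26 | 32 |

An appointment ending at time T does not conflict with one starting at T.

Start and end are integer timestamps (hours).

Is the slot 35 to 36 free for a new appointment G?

Yes — the slot is free

B: ends 7 at or before G starts 35 → clear.
C: ends 23 at or before G starts 35 → clear.
D: ends 25 at or before G starts 35 → clear.
A: ends 31 at or before G starts 35 → clear.
F: ends 32 at or before G starts 35 → clear.
E: ends 34 at or before G starts 35 → clear.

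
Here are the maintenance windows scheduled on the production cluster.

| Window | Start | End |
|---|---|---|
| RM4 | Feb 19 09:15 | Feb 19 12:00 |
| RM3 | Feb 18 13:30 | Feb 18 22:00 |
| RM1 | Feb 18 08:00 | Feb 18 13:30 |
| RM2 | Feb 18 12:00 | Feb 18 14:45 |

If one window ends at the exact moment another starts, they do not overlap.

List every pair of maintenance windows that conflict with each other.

Two intervals overlap when each starts before the other ends.
Sorted by start: RM1, RM2, RM3, RM4.
RM2 starts before RM1 ends → RM1 and RM2 overlap.
RM3 starts exactly when RM1 ends (back-to-back, no overlap), so nothing later overlaps RM1 either.
RM3 starts before RM2 ends → RM2 and RM3 overlap.
RM4 starts after RM2 ends.
RM4 starts after RM3 ends.

RM1 & RM2, RM2 & RM3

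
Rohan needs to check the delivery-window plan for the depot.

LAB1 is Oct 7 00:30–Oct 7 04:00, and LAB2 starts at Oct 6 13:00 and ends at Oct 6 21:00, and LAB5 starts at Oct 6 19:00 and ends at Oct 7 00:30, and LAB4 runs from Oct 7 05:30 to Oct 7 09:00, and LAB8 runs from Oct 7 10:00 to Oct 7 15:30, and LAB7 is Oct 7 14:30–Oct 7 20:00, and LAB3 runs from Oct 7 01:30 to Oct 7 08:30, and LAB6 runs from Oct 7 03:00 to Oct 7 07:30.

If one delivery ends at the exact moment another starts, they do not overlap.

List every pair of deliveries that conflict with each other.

Sorted by start: LAB2, LAB5, LAB1, LAB3, LAB6, LAB4, LAB8, LAB7.
LAB5 starts before LAB2 ends → LAB2 and LAB5 overlap.
LAB1 starts after LAB2 ends, so nothing later overlaps LAB2 either.
LAB1 starts exactly when LAB5 ends (back-to-back, no overlap), so nothing later overlaps LAB5 either.
LAB3 starts before LAB1 ends → LAB1 and LAB3 overlap.
LAB6 starts before LAB1 ends → LAB1 and LAB6 overlap.
LAB4 starts after LAB1 ends, so nothing later overlaps LAB1 either.
LAB6 starts before LAB3 ends → LAB3 and LAB6 overlap.
LAB4 starts before LAB3 ends → LAB3 and LAB4 overlap.
LAB8 starts after LAB3 ends, so nothing later overlaps LAB3 either.
LAB4 starts before LAB6 ends → LAB6 and LAB4 overlap.
LAB8 starts after LAB6 ends, so nothing later overlaps LAB6 either.
LAB8 starts after LAB4 ends, so nothing later overlaps LAB4 either.
LAB7 starts before LAB8 ends → LAB8 and LAB7 overlap.

LAB1 & LAB3, LAB1 & LAB6, LAB2 & LAB5, LAB3 & LAB4, LAB3 & LAB6, LAB4 & LAB6, LAB7 & LAB8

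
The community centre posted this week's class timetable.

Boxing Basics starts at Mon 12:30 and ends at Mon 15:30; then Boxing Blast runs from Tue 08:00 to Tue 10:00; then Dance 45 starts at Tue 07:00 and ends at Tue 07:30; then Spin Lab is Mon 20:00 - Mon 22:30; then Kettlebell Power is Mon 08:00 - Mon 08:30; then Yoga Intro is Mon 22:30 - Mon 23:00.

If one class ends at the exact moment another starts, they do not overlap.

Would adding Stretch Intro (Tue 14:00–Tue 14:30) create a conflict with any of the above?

Kettlebell Power: ends Mon 08:30 at or before Stretch Intro starts Tue 14:00 → clear.
Boxing Basics: ends Mon 15:30 at or before Stretch Intro starts Tue 14:00 → clear.
Spin Lab: ends Mon 22:30 at or before Stretch Intro starts Tue 14:00 → clear.
Yoga Intro: ends Mon 23:00 at or before Stretch Intro starts Tue 14:00 → clear.
Dance 45: ends Tue 07:30 at or before Stretch Intro starts Tue 14:00 → clear.
Boxing Blast: ends Tue 10:00 at or before Stretch Intro starts Tue 14:00 → clear.

No — it doesn't clash with anything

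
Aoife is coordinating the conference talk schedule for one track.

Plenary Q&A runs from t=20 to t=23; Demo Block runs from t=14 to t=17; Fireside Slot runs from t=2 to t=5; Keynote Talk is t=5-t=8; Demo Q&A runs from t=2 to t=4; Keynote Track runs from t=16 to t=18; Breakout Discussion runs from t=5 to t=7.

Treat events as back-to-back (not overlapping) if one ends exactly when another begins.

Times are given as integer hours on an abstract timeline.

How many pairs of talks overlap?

3

Sorted by start: Demo Q&A, Fireside Slot, Keynote Talk, Breakout Discussion, Demo Block, Keynote Track, Plenary Q&A.
Fireside Slot starts before Demo Q&A ends → Demo Q&A and Fireside Slot overlap.
Keynote Talk starts after Demo Q&A ends — done with Demo Q&A.
Keynote Talk starts exactly when Fireside Slot ends (back-to-back, no overlap) — done with Fireside Slot.
Breakout Discussion starts before Keynote Talk ends → Keynote Talk and Breakout Discussion overlap.
Demo Block starts after Keynote Talk ends — done with Keynote Talk.
Demo Block starts after Breakout Discussion ends — done with Breakout Discussion.
Keynote Track starts before Demo Block ends → Demo Block and Keynote Track overlap.
Plenary Q&A starts after Demo Block ends.
Plenary Q&A starts after Keynote Track ends.
Overlapping pairs: Breakout Discussion & Keynote Talk, Demo Block & Keynote Track, Demo Q&A & Fireside Slot — 3 in total.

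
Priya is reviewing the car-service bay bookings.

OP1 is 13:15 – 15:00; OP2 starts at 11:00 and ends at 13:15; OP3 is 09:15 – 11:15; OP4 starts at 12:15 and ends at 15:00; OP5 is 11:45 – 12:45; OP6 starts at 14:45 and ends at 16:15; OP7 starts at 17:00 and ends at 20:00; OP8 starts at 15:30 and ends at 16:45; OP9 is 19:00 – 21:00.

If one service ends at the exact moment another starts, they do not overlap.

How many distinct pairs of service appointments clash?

Sorted by start: OP3, OP2, OP5, OP4, OP1, OP6, OP8, OP7, OP9.
OP2 starts before OP3 ends → OP3 and OP2 overlap.
OP5 starts after OP3 ends; OP3 is clear from here.
OP5 starts before OP2 ends → OP2 and OP5 overlap.
OP4 starts before OP2 ends → OP2 and OP4 overlap.
OP1 starts exactly when OP2 ends (back-to-back, no overlap); OP2 is clear from here.
OP4 starts before OP5 ends → OP5 and OP4 overlap.
OP1 starts after OP5 ends; OP5 is clear from here.
OP1 starts before OP4 ends → OP4 and OP1 overlap.
OP6 starts before OP4 ends → OP4 and OP6 overlap.
OP8 starts after OP4 ends; OP4 is clear from here.
OP6 starts before OP1 ends → OP1 and OP6 overlap.
OP8 starts after OP1 ends; OP1 is clear from here.
OP8 starts before OP6 ends → OP6 and OP8 overlap.
OP7 starts after OP6 ends; OP6 is clear from here.
OP7 starts after OP8 ends; OP8 is clear from here.
OP9 starts before OP7 ends → OP7 and OP9 overlap.
Overlapping pairs: OP1 & OP4, OP1 & OP6, OP2 & OP3, OP2 & OP4, OP2 & OP5, OP4 & OP5, OP4 & OP6, OP6 & OP8, OP7 & OP9 — 9 in total.

9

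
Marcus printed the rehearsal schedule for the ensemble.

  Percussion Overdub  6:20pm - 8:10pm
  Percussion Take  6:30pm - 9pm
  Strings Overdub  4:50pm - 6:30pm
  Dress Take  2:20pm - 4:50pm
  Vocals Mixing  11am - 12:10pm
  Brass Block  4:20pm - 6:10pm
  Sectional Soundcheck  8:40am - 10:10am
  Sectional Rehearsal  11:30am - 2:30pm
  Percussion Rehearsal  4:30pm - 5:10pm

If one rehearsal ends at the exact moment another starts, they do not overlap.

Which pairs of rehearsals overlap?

Brass Block & Dress Take, Brass Block & Percussion Rehearsal, Brass Block & Strings Overdub, Dress Take & Percussion Rehearsal, Dress Take & Sectional Rehearsal, Percussion Overdub & Percussion Take, Percussion Overdub & Strings Overdub, Percussion Rehearsal & Strings Overdub, Sectional Rehearsal & Vocals Mixing

Sorted by start: Sectional Soundcheck, Vocals Mixing, Sectional Rehearsal, Dress Take, Brass Block, Percussion Rehearsal, Strings Overdub, Percussion Overdub, Percussion Take.
Vocals Mixing starts after Sectional Soundcheck ends; Sectional Soundcheck is clear from here.
Sectional Rehearsal starts before Vocals Mixing ends → Vocals Mixing and Sectional Rehearsal overlap.
Dress Take starts after Vocals Mixing ends; Vocals Mixing is clear from here.
Dress Take starts before Sectional Rehearsal ends → Sectional Rehearsal and Dress Take overlap.
Brass Block starts after Sectional Rehearsal ends; Sectional Rehearsal is clear from here.
Brass Block starts before Dress Take ends → Dress Take and Brass Block overlap.
Percussion Rehearsal starts before Dress Take ends → Dress Take and Percussion Rehearsal overlap.
Strings Overdub starts exactly when Dress Take ends (back-to-back, no overlap); Dress Take is clear from here.
Percussion Rehearsal starts before Brass Block ends → Brass Block and Percussion Rehearsal overlap.
Strings Overdub starts before Brass Block ends → Brass Block and Strings Overdub overlap.
Percussion Overdub starts after Brass Block ends; Brass Block is clear from here.
Strings Overdub starts before Percussion Rehearsal ends → Percussion Rehearsal and Strings Overdub overlap.
Percussion Overdub starts after Percussion Rehearsal ends; Percussion Rehearsal is clear from here.
Percussion Overdub starts before Strings Overdub ends → Strings Overdub and Percussion Overdub overlap.
Percussion Take starts exactly when Strings Overdub ends (back-to-back, no overlap).
Percussion Take starts before Percussion Overdub ends → Percussion Overdub and Percussion Take overlap.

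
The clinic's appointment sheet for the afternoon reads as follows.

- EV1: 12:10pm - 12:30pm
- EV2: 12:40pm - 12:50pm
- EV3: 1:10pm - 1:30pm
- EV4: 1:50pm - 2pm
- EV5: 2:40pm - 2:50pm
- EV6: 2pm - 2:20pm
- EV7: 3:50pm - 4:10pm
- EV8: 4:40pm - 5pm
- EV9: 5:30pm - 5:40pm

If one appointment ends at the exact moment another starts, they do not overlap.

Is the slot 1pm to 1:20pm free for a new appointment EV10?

No — it overlaps EV3

EV1: ends 12:30pm at or before EV10 starts 1pm → clear.
EV2: ends 12:50pm at or before EV10 starts 1pm → clear.
EV3: starts 1:10pm before EV10 ends 1:20pm, and ends 1:30pm after EV10 starts 1pm → overlap.
EV4: starts 1:50pm at or after EV10 ends 1:20pm → clear.
EV6: starts 2pm at or after EV10 ends 1:20pm → clear.
EV5: starts 2:40pm at or after EV10 ends 1:20pm → clear.
EV7: starts 3:50pm at or after EV10 ends 1:20pm → clear.
EV8: starts 4:40pm at or after EV10 ends 1:20pm → clear.
EV9: starts 5:30pm at or after EV10 ends 1:20pm → clear.
EV10 overlaps EV3.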